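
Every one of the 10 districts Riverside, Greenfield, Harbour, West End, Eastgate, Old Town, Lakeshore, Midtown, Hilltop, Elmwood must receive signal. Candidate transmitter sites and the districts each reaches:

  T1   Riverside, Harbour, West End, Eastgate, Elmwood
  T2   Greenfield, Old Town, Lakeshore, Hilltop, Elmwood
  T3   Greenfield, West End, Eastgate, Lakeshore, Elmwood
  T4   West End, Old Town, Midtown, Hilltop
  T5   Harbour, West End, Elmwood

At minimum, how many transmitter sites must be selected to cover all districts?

3

T1, T2, T4 together cover {Riverside, Greenfield, Harbour, West End, Eastgate, Old Town, Lakeshore, Midtown, Hilltop, Elmwood} — every district.
No 2 of the 5 transmitter sites cover everything (all 10 pairs fall short), so 3 is minimum.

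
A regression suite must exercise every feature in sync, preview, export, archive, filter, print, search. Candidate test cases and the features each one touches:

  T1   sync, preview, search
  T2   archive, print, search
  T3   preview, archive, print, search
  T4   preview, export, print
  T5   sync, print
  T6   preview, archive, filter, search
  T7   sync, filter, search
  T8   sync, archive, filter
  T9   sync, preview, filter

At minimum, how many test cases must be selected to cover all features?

T1, T4, T6 together cover {sync, preview, export, archive, filter, print, search} — every feature.
No 2 of the 9 test cases cover everything (all 36 pairs fall short), so 3 is minimum.

3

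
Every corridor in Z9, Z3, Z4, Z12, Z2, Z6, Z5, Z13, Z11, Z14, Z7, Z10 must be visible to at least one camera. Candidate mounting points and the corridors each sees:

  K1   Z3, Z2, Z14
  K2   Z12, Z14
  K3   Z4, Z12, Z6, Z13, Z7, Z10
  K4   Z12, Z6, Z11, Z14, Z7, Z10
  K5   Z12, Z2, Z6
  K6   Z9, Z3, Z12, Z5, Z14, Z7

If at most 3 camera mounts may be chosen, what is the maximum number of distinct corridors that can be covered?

Choosing K1, K3, K6 covers {Z9, Z3, Z4, Z12, Z2, Z6, Z5, Z13, Z14, Z7, Z10} — 11 corridors.
No choice of 3 camera mounts does better; here Z11 is left uncovered.

11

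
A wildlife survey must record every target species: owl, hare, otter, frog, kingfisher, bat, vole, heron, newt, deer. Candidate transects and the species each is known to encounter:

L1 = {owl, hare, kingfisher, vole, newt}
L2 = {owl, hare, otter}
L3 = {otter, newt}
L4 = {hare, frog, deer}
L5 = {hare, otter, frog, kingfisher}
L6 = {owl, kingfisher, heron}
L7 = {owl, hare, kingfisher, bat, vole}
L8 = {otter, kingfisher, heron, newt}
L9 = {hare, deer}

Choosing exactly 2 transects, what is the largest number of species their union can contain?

Choosing L7, L8 covers {owl, hare, otter, kingfisher, bat, vole, heron, newt} — 8 species.
No choice of 2 transects does better; here frog, deer are left uncovered.

8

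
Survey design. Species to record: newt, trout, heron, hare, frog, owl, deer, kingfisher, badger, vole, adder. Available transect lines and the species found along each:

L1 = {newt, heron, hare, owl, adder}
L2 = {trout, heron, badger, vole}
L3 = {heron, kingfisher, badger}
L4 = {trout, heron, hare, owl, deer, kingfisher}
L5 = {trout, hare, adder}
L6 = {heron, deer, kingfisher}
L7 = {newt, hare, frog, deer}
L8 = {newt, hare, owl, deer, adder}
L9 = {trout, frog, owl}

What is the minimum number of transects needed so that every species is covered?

4

L1, L2, L3, L7 together cover {newt, trout, heron, hare, frog, owl, deer, kingfisher, badger, vole, adder} — every species.
No 3 of the 9 transects cover everything (all 84 triples fall short), so 4 is minimum.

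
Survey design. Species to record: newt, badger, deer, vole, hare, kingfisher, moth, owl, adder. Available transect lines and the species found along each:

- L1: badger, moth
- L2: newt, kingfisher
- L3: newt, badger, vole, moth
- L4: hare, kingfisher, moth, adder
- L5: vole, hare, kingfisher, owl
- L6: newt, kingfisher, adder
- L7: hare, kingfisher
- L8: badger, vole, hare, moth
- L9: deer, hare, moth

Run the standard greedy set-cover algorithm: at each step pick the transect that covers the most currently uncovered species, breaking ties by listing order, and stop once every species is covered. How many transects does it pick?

Pick 1: L3 covers 4 new species (newt, badger, vole, moth).
Pick 2: L4 covers 3 new species (hare, kingfisher, adder).
Pick 3: L5 covers 1 new species (owl).
Pick 4: L9 covers 1 new species (deer).
Greedy uses 4 transects.

4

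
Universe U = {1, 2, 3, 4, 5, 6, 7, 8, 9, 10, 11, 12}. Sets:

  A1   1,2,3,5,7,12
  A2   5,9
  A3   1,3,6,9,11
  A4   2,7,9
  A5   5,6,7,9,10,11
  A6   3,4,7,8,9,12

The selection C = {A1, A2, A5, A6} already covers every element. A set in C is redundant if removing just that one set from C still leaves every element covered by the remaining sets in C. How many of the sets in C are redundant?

1

Drop A1: 1, 2 uncovered — not redundant.
Drop A2: the rest still cover every element — redundant.
Drop A5: 6, 10, 11 uncovered — not redundant.
Drop A6: 4, 8 uncovered — not redundant.
1 redundant: A2.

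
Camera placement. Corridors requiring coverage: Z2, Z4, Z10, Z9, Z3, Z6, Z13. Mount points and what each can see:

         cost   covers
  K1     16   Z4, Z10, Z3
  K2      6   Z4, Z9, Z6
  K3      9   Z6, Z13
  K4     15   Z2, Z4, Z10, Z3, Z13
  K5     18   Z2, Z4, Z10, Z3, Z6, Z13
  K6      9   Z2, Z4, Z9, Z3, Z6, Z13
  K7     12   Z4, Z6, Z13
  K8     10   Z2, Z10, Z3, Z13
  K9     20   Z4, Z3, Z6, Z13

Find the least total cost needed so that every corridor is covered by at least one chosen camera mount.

16

K2, K8 cover every corridor at cost 6 + 10 = 16.
Any cover uses at least 2 camera mounts; among all covering selections none totals below 16.
Greedy by coverage-per-cost would pick K6, K8 for 19 — worse than the optimum 16.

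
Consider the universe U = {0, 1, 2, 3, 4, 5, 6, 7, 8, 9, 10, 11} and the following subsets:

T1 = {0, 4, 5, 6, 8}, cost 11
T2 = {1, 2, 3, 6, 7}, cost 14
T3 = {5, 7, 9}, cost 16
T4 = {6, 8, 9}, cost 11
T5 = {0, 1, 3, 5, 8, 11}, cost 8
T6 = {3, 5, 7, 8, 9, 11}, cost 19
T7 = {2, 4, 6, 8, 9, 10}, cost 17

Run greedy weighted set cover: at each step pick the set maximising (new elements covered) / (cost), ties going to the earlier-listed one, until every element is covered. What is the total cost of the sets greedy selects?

Pick 1: T5 adds 6 new (0, 1, 3, 5, 8, 11) at cost 8 (ratio 6/8).
Pick 2: T7 adds 5 new (2, 4, 6, 9, 10) at cost 17 (ratio 5/17).
Pick 3: T2 adds 1 new (7) at cost 14 (ratio 1/14).
Greedy total cost: 8 + 17 + 14 = 39.

39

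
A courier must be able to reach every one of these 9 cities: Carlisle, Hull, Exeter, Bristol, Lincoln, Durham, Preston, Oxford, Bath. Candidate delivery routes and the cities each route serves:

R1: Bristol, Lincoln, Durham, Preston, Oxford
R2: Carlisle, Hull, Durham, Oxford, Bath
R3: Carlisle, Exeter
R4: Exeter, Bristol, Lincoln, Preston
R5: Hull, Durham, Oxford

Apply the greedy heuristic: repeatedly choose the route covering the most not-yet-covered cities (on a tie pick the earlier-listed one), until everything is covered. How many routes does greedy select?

3

Pick 1: R1 covers 5 new cities (Bristol, Lincoln, Durham, Preston, Oxford).
Pick 2: R2 covers 3 new cities (Carlisle, Hull, Bath).
Pick 3: R3 covers 1 new cities (Exeter).
Greedy uses 3 routes. (The true minimum is 2.)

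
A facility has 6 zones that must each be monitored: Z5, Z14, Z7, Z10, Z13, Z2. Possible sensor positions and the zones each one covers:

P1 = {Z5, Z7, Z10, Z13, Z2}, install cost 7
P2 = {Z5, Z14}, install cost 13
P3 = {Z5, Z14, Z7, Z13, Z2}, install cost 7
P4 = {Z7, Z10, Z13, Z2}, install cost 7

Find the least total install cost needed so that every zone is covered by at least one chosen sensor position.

P1, P3 cover every zone at install cost 7 + 7 = 14.
Any cover uses at least 2 sensor positions; among all covering selections none totals below 14.

14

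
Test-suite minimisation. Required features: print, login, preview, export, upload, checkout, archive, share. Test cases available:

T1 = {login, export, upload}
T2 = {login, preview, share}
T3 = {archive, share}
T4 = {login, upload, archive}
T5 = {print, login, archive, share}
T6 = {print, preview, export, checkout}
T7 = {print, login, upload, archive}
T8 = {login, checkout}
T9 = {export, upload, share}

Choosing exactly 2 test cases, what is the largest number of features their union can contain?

7

Choosing T4, T6 covers {print, login, preview, export, upload, checkout, archive} — 7 features.
No choice of 2 test cases does better; here share is left uncovered.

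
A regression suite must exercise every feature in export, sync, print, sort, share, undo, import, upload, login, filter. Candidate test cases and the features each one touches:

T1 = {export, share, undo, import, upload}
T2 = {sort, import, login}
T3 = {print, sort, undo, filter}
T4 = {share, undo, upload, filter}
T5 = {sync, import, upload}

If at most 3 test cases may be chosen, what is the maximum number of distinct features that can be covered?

9

Choosing T1, T2, T3 covers {export, print, sort, share, undo, import, upload, login, filter} — 9 features.
No choice of 3 test cases does better; here sync is left uncovered.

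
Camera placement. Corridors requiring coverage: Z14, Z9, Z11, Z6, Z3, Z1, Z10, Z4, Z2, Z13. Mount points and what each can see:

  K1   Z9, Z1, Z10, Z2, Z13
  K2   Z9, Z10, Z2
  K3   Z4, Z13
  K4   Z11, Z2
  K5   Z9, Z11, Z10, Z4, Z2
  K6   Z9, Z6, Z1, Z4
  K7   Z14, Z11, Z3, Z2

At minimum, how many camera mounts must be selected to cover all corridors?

3

K1, K6, K7 together cover {Z14, Z9, Z11, Z6, Z3, Z1, Z10, Z4, Z2, Z13} — every corridor.
No 2 of the 7 camera mounts cover everything (all 21 pairs fall short), so 3 is minimum.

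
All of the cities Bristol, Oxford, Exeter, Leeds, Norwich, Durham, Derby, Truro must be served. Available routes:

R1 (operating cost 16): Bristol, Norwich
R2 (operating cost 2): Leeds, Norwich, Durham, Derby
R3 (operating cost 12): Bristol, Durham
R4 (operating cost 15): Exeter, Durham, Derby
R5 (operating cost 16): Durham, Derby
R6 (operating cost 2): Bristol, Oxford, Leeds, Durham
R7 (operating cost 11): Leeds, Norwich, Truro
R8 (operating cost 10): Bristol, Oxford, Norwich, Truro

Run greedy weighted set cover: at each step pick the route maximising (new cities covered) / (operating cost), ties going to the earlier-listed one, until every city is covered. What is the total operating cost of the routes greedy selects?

Pick 1: R2 adds 4 new (Leeds, Norwich, Durham, Derby) at operating cost 2 (ratio 4/2).
Pick 2: R6 adds 2 new (Bristol, Oxford) at operating cost 2 (ratio 2/2).
Pick 3: R8 adds 1 new (Truro) at operating cost 10 (ratio 1/10).
Pick 4: R4 adds 1 new (Exeter) at operating cost 15 (ratio 1/15).
Greedy total operating cost: 2 + 2 + 10 + 15 = 29. (The true optimum is 27, so greedy overshoots here.)

29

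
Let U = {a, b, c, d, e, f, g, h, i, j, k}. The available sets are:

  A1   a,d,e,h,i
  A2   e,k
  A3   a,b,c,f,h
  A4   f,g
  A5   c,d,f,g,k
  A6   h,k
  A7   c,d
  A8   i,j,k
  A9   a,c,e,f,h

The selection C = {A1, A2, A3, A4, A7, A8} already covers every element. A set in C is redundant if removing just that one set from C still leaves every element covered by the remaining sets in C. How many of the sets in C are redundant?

Drop A1: the rest still cover every element — redundant.
Drop A2: the rest still cover every element — redundant.
Drop A3: b uncovered — not redundant.
Drop A4: g uncovered — not redundant.
Drop A7: the rest still cover every element — redundant.
Drop A8: j uncovered — not redundant.
3 redundant: A1, A2, A7.

3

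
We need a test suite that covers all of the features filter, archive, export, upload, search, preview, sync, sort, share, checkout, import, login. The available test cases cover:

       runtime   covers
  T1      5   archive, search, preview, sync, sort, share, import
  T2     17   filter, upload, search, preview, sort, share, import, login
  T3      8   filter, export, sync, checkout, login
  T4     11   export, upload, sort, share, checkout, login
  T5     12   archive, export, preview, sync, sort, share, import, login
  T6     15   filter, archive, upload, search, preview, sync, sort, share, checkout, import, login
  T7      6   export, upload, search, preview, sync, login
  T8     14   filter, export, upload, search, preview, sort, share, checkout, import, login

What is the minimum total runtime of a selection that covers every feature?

T1, T8 cover every feature at runtime 5 + 14 = 19.
Any cover uses at least 2 test cases; among all covering selections none totals below 19.

19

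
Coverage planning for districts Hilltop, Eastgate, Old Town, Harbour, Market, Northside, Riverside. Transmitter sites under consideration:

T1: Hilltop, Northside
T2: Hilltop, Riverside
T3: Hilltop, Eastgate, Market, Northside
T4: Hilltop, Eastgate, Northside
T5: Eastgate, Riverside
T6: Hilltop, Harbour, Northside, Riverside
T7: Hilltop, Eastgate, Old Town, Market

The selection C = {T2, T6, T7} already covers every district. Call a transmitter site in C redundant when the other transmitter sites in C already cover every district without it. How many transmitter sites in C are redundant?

Drop T2: the rest still cover every district — redundant.
Drop T6: Harbour, Northside uncovered — not redundant.
Drop T7: Eastgate, Old Town, Market uncovered — not redundant.
1 redundant: T2.

1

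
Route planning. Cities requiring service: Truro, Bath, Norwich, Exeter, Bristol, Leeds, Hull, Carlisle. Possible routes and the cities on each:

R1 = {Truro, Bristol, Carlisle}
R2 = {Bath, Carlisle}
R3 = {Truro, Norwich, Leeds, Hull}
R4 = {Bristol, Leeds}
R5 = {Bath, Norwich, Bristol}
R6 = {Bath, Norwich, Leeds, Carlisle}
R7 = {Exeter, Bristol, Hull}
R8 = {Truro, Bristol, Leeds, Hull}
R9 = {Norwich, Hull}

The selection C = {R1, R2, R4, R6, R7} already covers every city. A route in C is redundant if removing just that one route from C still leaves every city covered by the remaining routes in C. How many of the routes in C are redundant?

2

Drop R1: Truro uncovered — not redundant.
Drop R2: the rest still cover every city — redundant.
Drop R4: the rest still cover every city — redundant.
Drop R6: Norwich uncovered — not redundant.
Drop R7: Exeter, Hull uncovered — not redundant.
2 redundant: R2, R4.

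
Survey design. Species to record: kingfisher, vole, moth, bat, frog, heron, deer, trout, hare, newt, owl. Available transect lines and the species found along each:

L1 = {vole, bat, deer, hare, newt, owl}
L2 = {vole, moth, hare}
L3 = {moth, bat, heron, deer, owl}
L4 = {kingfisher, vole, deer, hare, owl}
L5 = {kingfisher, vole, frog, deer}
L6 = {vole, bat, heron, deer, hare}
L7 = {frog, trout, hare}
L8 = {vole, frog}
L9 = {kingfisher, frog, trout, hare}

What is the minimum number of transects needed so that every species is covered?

3

L1, L3, L9 together cover {kingfisher, vole, moth, bat, frog, heron, deer, trout, hare, newt, owl} — every species.
No 2 of the 9 transects cover everything (all 36 pairs fall short), so 3 is minimum.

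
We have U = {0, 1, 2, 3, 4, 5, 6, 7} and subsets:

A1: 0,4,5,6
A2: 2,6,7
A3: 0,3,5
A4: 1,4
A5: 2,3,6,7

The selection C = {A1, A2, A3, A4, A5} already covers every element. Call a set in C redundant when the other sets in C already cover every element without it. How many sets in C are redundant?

4

Drop A1: the rest still cover every element — redundant.
Drop A2: the rest still cover every element — redundant.
Drop A3: the rest still cover every element — redundant.
Drop A4: 1 uncovered — not redundant.
Drop A5: the rest still cover every element — redundant.
4 redundant: A1, A2, A3, A5.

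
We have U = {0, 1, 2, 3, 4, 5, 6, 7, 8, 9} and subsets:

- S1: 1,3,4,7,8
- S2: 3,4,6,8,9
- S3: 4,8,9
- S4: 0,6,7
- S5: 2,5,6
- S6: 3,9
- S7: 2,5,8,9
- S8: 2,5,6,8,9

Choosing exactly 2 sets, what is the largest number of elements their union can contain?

Choosing S1, S8 covers {1, 2, 3, 4, 5, 6, 7, 8, 9} — 9 elements.
No choice of 2 sets does better; here 0 is left uncovered.

9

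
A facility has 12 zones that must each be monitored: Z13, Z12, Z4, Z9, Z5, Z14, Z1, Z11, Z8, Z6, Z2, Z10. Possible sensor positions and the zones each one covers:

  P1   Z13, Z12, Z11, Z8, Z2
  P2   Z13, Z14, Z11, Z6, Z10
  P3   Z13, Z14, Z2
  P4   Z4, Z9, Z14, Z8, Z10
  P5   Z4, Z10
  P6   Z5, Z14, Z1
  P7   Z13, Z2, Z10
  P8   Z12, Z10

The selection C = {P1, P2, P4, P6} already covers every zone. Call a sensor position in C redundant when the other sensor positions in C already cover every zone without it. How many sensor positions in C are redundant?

Drop P1: Z12, Z2 uncovered — not redundant.
Drop P2: Z6 uncovered — not redundant.
Drop P4: Z4, Z9 uncovered — not redundant.
Drop P6: Z5, Z1 uncovered — not redundant.
None of the sensor positions in C is redundant.

0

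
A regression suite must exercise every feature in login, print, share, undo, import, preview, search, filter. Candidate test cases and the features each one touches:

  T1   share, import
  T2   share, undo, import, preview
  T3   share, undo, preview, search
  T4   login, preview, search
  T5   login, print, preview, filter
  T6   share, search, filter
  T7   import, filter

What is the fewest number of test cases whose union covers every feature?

3

T1, T3, T5 together cover {login, print, share, undo, import, preview, search, filter} — every feature.
No 2 of the 7 test cases cover everything (all 21 pairs fall short), so 3 is minimum.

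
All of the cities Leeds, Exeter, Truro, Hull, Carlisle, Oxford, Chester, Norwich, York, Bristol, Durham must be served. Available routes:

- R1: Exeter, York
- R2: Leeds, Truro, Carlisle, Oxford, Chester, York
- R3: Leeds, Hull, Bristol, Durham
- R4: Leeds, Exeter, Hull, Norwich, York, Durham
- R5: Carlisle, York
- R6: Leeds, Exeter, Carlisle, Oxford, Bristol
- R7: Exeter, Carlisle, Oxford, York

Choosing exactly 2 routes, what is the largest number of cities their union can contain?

Choosing R2, R4 covers {Leeds, Exeter, Truro, Hull, Carlisle, Oxford, Chester, Norwich, York, Durham} — 10 cities.
No choice of 2 routes does better; here Bristol is left uncovered.

10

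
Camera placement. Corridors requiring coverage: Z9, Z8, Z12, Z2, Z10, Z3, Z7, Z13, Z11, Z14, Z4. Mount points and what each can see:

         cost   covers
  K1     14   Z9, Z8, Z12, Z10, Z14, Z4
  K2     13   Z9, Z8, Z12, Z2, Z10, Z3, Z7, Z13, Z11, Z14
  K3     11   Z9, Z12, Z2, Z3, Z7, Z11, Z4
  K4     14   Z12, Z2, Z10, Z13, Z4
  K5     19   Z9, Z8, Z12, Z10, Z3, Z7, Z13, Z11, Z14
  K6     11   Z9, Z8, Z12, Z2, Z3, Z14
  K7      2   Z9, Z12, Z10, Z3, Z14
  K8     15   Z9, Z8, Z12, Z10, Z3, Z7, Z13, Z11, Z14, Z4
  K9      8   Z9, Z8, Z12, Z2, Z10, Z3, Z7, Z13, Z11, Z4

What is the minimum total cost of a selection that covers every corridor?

K7, K9 cover every corridor at cost 2 + 8 = 10.
Any cover uses at least 2 camera mounts; among all covering selections none totals below 10.

10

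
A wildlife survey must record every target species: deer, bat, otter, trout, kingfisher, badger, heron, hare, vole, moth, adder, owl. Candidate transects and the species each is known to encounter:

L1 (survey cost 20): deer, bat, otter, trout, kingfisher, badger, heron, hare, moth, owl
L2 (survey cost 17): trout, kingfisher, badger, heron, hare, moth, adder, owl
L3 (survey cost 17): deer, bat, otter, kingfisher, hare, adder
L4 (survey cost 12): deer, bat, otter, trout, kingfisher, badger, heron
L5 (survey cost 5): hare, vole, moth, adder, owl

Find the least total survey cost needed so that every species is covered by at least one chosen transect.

17

L4, L5 cover every species at survey cost 12 + 5 = 17.
Any cover uses at least 2 transects; among all covering selections none totals below 17.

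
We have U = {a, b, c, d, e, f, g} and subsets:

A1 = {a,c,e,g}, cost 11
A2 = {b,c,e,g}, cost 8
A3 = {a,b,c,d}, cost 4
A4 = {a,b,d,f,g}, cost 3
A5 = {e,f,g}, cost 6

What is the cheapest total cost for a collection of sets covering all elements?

10

A3, A5 cover every element at cost 4 + 6 = 10.
Any cover uses at least 2 sets; among all covering selections none totals below 10.
Greedy by coverage-per-cost would pick A4, A2 for 11 — worse than the optimum 10.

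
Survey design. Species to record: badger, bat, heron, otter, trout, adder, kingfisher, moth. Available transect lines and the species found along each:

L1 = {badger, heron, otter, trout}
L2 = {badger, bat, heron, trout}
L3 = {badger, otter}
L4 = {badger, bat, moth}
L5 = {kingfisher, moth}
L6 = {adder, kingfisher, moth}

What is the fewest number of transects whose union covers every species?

L1, L2, L6 together cover {badger, bat, heron, otter, trout, adder, kingfisher, moth} — every species.
No 2 of the 6 transects cover everything (all 15 pairs fall short), so 3 is minimum.

3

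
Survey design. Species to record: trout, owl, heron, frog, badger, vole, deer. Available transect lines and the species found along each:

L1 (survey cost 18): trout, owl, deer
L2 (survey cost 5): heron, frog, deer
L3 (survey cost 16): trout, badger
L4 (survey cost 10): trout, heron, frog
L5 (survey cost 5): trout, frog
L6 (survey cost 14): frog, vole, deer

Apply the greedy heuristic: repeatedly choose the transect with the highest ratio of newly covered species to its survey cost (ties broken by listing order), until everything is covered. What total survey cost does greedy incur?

58

Pick 1: L2 adds 3 new (heron, frog, deer) at survey cost 5 (ratio 3/5).
Pick 2: L5 adds 1 new (trout) at survey cost 5 (ratio 1/5).
Pick 3: L6 adds 1 new (vole) at survey cost 14 (ratio 1/14).
Pick 4: L3 adds 1 new (badger) at survey cost 16 (ratio 1/16).
Pick 5: L1 adds 1 new (owl) at survey cost 18 (ratio 1/18).
Greedy total survey cost: 5 + 5 + 14 + 16 + 18 = 58. (The true optimum is 53, so greedy overshoots here.)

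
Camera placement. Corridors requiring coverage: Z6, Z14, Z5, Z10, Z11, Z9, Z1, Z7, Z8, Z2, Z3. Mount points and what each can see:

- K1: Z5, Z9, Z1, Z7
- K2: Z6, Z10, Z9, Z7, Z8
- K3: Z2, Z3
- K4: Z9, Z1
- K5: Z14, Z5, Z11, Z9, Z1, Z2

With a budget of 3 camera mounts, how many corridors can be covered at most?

11

Choosing K2, K3, K5 covers {Z6, Z14, Z5, Z10, Z11, Z9, Z1, Z7, Z8, Z2, Z3} — 11 corridors.
That is all 11 corridors.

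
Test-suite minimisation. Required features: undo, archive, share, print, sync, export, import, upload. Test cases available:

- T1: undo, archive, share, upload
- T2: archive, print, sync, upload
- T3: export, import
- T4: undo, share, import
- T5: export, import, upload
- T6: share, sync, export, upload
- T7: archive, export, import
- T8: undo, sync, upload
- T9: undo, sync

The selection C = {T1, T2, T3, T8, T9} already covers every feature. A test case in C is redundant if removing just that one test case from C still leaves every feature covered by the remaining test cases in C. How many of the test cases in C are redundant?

2

Drop T1: share uncovered — not redundant.
Drop T2: print uncovered — not redundant.
Drop T3: export, import uncovered — not redundant.
Drop T8: the rest still cover every feature — redundant.
Drop T9: the rest still cover every feature — redundant.
2 redundant: T8, T9.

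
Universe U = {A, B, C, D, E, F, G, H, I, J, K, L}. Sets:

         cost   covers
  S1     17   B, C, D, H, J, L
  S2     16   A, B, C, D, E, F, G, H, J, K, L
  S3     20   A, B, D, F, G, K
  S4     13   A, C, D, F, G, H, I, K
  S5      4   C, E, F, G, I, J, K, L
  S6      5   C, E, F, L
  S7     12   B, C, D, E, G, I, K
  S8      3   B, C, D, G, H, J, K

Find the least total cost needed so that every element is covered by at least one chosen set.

20

S2, S5 cover every element at cost 16 + 4 = 20.
Any cover uses at least 2 sets; among all covering selections none totals below 20.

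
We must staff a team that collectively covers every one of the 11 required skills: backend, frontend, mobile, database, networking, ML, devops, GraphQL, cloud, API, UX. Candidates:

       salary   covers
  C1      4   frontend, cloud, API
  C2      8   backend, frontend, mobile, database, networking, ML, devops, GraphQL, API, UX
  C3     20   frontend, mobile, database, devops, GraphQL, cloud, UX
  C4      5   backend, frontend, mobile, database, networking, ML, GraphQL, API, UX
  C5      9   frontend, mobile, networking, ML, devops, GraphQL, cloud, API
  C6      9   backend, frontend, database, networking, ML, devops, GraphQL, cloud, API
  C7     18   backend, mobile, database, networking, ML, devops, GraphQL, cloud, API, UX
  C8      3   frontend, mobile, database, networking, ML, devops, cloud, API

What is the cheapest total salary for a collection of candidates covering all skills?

8

C4, C8 cover every skill at salary 5 + 3 = 8.
Any cover uses at least 2 candidates; among all covering selections none totals below 8.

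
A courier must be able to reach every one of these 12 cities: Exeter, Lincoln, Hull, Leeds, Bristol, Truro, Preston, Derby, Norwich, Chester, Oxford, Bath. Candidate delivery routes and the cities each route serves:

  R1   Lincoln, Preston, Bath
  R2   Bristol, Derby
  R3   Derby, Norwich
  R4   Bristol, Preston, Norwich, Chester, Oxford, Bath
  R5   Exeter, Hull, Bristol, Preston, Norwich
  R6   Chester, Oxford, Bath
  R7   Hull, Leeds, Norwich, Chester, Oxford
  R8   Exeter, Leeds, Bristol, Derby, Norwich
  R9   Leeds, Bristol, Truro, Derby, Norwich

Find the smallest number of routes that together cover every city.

4

R1, R4, R5, R9 together cover {Exeter, Lincoln, Hull, Leeds, Bristol, Truro, Preston, Derby, Norwich, Chester, Oxford, Bath} — every city.
No 3 of the 9 routes cover everything (all 84 triples fall short), so 4 is minimum.
Greedy (largest uncovered first) would take R4, R8, R1, R5, R9 — 5 routes — but 4 suffice.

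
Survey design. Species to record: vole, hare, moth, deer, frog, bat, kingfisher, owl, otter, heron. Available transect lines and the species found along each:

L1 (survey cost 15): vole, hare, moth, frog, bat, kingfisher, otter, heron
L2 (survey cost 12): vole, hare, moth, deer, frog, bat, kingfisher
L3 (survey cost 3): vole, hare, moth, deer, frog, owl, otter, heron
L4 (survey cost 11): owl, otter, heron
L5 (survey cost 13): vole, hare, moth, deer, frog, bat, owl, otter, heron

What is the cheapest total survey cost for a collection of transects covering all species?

L2, L3 cover every species at survey cost 12 + 3 = 15.
Any cover uses at least 2 transects; among all covering selections none totals below 15.

15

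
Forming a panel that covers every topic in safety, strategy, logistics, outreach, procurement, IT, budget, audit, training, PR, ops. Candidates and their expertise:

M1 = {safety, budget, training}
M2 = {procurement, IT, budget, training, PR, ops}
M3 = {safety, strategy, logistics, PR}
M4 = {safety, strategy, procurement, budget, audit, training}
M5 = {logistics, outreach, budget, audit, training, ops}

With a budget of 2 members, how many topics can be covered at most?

Choosing M2, M3 covers {safety, strategy, logistics, procurement, IT, budget, training, PR, ops} — 9 topics.
No choice of 2 members does better; here outreach, audit are left uncovered.

9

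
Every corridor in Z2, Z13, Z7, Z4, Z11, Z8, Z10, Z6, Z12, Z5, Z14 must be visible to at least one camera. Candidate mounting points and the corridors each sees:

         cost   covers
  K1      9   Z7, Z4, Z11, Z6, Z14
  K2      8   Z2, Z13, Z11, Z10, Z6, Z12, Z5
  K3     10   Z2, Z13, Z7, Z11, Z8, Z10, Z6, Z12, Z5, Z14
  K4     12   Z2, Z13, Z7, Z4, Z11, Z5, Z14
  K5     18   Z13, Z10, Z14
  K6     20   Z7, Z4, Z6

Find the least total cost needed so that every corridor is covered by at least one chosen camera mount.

19

K1, K3 cover every corridor at cost 9 + 10 = 19.
Any cover uses at least 2 camera mounts; among all covering selections none totals below 19.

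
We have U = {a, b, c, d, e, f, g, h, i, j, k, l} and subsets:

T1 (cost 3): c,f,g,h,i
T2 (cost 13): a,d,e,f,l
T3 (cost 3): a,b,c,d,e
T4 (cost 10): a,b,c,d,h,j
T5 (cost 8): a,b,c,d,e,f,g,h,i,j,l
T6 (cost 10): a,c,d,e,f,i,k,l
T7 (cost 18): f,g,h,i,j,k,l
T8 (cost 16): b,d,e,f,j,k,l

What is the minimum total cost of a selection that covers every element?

18

T5, T6 cover every element at cost 8 + 10 = 18.
Any cover uses at least 2 sets; among all covering selections none totals below 18.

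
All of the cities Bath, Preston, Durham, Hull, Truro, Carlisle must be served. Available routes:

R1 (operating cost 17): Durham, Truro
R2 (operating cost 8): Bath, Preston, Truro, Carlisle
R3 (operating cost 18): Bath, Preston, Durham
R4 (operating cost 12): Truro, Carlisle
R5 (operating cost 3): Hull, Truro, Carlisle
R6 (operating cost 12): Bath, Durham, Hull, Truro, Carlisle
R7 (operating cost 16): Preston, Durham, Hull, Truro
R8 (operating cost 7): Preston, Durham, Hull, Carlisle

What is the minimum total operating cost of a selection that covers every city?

15

R2, R8 cover every city at operating cost 8 + 7 = 15.
Any cover uses at least 2 routes; among all covering selections none totals below 15.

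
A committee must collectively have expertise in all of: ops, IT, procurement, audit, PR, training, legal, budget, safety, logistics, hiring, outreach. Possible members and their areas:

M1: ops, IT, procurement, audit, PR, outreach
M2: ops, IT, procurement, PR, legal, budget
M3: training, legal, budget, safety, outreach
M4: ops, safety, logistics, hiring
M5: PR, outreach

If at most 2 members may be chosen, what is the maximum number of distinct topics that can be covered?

Choosing M1, M3 covers {ops, IT, procurement, audit, PR, training, legal, budget, safety, outreach} — 10 topics.
No choice of 2 members does better; here logistics, hiring are left uncovered.

10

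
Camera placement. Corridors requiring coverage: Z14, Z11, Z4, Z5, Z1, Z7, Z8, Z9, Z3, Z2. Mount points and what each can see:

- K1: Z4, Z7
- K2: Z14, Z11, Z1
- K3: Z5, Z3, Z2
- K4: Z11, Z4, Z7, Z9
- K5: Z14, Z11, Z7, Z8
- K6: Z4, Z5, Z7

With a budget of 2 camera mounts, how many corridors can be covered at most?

Choosing K3, K4 covers {Z11, Z4, Z5, Z7, Z9, Z3, Z2} — 7 corridors.
No choice of 2 camera mounts does better; here Z14, Z1, Z8 are left uncovered.

7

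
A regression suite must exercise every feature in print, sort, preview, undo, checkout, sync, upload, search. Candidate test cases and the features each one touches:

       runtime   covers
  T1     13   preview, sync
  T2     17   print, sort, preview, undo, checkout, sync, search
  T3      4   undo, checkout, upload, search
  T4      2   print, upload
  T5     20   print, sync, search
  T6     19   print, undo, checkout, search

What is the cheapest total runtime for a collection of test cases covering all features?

19

T2, T4 cover every feature at runtime 17 + 2 = 19.
Any cover uses at least 2 test cases; among all covering selections none totals below 19.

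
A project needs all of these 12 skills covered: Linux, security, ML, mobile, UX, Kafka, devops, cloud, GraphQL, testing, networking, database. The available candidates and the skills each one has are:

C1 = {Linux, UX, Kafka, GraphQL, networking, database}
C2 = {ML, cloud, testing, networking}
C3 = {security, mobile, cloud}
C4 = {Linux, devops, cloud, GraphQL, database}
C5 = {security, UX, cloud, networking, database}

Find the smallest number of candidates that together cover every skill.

C1, C2, C3, C4 together cover {Linux, security, ML, mobile, UX, Kafka, devops, cloud, GraphQL, testing, networking, database} — every skill.
No 3 of the 5 candidates cover everything (all 10 triples fall short), so 4 is minimum.

4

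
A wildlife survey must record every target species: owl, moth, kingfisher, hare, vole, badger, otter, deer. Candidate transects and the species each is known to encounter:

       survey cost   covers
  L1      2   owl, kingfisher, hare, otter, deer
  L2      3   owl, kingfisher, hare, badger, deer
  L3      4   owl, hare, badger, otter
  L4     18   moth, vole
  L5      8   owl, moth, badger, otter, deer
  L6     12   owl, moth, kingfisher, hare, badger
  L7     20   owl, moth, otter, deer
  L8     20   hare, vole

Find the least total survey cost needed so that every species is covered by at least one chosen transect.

L1, L2, L4 cover every species at survey cost 2 + 3 + 18 = 23.
Any cover uses at least 3 transects; among all covering selections none totals below 23.

23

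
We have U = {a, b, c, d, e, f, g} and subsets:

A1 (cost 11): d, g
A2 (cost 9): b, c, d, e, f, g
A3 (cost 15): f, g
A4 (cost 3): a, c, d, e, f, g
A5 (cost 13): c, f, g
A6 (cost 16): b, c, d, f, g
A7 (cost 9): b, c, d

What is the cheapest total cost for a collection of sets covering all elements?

12

A2, A4 cover every element at cost 9 + 3 = 12.
Any cover uses at least 2 sets; among all covering selections none totals below 12.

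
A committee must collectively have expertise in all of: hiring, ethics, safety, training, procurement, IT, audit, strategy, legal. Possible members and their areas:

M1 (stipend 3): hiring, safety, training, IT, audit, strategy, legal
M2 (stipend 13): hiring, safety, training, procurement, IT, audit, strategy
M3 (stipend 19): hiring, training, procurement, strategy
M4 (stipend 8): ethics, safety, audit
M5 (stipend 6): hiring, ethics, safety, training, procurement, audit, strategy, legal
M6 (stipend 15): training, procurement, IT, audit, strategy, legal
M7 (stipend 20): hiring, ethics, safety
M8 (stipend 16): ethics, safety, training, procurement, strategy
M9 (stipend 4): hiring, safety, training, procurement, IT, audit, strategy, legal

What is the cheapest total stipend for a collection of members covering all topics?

9

M1, M5 cover every topic at stipend 3 + 6 = 9.
Any cover uses at least 2 members; among all covering selections none totals below 9.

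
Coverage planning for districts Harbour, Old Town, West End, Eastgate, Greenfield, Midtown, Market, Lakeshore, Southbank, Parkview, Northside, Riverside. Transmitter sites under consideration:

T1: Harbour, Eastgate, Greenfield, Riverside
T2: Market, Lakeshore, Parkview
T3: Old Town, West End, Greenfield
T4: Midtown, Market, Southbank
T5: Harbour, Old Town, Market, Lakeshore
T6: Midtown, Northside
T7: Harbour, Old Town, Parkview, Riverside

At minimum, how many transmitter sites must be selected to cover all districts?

5

T1, T2, T3, T4, T6 together cover {Harbour, Old Town, West End, Eastgate, Greenfield, Midtown, Market, Lakeshore, Southbank, Parkview, Northside, Riverside} — every district.
No 4 of the 7 transmitter sites cover everything (all 35 size-4 selections fall short), so 5 is minimum.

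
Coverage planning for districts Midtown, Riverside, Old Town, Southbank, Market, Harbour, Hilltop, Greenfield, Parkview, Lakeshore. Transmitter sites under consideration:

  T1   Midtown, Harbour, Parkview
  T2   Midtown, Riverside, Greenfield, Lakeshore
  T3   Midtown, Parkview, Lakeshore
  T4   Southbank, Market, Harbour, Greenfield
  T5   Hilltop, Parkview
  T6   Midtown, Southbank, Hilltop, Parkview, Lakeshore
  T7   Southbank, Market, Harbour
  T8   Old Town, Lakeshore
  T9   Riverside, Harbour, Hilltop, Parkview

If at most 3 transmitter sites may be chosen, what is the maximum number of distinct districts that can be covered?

9

Choosing T2, T4, T5 covers {Midtown, Riverside, Southbank, Market, Harbour, Hilltop, Greenfield, Parkview, Lakeshore} — 9 districts.
No choice of 3 transmitter sites does better; here Old Town is left uncovered.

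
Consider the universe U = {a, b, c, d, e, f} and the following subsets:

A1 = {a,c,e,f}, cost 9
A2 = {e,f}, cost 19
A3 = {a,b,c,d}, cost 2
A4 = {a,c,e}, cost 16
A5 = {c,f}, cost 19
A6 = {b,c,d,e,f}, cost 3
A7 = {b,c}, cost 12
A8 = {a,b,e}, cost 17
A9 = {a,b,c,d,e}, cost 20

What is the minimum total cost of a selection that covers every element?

A3, A6 cover every element at cost 2 + 3 = 5.
Any cover uses at least 2 sets; among all covering selections none totals below 5.

5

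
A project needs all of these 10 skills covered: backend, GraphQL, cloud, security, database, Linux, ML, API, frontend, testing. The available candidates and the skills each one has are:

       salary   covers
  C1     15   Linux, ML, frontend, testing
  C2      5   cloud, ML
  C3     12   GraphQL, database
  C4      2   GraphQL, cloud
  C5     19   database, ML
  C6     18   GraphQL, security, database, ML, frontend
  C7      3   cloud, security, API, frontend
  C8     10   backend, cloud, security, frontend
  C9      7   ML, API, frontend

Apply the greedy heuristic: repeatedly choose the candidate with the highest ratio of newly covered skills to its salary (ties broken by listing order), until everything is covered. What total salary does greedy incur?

Pick 1: C7 adds 4 new (cloud, security, API, frontend) at salary 3 (ratio 4/3).
Pick 2: C4 adds 1 new (GraphQL) at salary 2 (ratio 1/2).
Pick 3: C1 adds 3 new (Linux, ML, testing) at salary 15 (ratio 3/15).
Pick 4: C8 adds 1 new (backend) at salary 10 (ratio 1/10).
Pick 5: C3 adds 1 new (database) at salary 12 (ratio 1/12).
Greedy total salary: 3 + 2 + 15 + 10 + 12 = 42. (The true optimum is 40, so greedy overshoots here.)

42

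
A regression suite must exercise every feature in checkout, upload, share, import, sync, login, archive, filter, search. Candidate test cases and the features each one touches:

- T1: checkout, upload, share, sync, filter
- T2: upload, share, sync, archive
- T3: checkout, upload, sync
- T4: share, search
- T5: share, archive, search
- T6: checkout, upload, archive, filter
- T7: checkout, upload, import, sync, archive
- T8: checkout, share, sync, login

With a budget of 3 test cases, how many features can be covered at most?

8

Choosing T1, T4, T7 covers {checkout, upload, share, import, sync, archive, filter, search} — 8 features.
No choice of 3 test cases does better; here login is left uncovered.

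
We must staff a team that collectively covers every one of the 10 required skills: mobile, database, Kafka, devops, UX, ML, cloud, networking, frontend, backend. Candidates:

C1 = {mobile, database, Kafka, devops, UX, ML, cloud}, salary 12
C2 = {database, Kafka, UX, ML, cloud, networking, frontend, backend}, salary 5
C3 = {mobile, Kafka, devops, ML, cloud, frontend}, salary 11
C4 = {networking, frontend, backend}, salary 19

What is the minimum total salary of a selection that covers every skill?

C2, C3 cover every skill at salary 5 + 11 = 16.
Any cover uses at least 2 candidates; among all covering selections none totals below 16.

16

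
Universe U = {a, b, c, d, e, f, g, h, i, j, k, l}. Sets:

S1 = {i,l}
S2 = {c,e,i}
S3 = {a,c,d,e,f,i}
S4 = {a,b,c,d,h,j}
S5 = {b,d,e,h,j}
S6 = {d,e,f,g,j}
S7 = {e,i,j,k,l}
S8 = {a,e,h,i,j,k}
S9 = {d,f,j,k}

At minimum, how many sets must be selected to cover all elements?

S4, S6, S7 together cover {a, b, c, d, e, f, g, h, i, j, k, l} — every element.
No 2 of the 9 sets cover everything (all 36 pairs fall short), so 3 is minimum.
Greedy (largest uncovered first) would take S3, S4, S7, S6 — 4 sets — but 3 suffice.

3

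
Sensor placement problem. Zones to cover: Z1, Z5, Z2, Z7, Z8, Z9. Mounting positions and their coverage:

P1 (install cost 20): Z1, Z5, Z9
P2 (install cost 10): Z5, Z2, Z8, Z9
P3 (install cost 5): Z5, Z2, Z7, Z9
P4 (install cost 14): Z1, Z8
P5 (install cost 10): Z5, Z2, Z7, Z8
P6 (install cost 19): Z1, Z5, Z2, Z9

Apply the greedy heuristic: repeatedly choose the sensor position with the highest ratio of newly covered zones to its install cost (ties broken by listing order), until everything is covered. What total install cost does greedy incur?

19

Pick 1: P3 adds 4 new (Z5, Z2, Z7, Z9) at install cost 5 (ratio 4/5).
Pick 2: P4 adds 2 new (Z1, Z8) at install cost 14 (ratio 2/14).
Greedy total install cost: 5 + 14 = 19.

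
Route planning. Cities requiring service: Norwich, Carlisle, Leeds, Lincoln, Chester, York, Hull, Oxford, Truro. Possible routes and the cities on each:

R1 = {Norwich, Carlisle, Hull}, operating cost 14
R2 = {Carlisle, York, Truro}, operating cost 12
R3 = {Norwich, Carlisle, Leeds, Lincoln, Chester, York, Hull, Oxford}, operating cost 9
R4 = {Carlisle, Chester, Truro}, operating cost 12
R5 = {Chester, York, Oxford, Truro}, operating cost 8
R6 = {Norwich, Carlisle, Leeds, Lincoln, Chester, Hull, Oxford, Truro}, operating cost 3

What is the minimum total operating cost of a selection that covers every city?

R5, R6 cover every city at operating cost 8 + 3 = 11.
Any cover uses at least 2 routes; among all covering selections none totals below 11.

11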